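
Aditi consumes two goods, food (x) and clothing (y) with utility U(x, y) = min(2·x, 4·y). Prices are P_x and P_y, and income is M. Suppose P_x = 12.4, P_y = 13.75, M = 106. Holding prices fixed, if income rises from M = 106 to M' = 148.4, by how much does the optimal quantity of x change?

Δx* = 2.1997

With perfect complements, no substitution: consume in ratio x:y = 4:2.
Budget: P_x·x + P_y·(1/2)·x = M, so (4·P_x + 2·P_y)·x = 4·M.
Demand: x*(P_x,P_y,M) = 4·M/(4·P_x + 2·P_y), y* = 2·M/(4·P_x + 2·P_y).
Here 4·12.4 + 2·13.75 = 77.1, giving x* = 5.4994.
At M' = 148.4: x* = 7.6991. Change: 7.6991 − 5.4994 = 2.1997.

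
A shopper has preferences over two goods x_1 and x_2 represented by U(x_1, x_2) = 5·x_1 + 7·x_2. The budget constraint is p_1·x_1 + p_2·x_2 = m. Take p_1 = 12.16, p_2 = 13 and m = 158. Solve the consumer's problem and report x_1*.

x_1* = 0

Linear utility — the consumer picks whichever good has higher MU/price: 5/12.16 = 0.4112 vs 7/13 = 0.5385.
x_2 gives more utility per dollar, so spend all income on x_2: x_2* = m/p_2, x_1* = 0.
Numerically: x_1* = 0, x_2* = 12.1538.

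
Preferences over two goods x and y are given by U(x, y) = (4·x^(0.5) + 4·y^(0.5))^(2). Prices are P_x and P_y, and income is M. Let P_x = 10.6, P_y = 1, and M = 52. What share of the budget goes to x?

MU_x ∝ 4·x^(-0.5), MU_y ∝ 4·y^(-0.5), so MRS = (y/x)^(0.5) = P_x/P_y.
Solve for the ratio: y/x = [P_x/P_y]^(2).
Substitute y = (y/x)·x into the budget: x* = M/(P_x + P_y·(y/x)).
Numerically y/x = 112.36, so x* = 52/(10.6 + 1·112.36) = 0.4229 and y* = 112.36·0.4229 = 47.5172.
Expenditure on x: 10.6·0.4229 = 4.4828; share = 0.0862.

share on x = 0.0862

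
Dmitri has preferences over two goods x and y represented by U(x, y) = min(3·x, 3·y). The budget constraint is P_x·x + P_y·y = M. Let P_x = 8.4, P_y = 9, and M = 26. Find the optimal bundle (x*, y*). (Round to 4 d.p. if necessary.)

x* = 1.4943, y* = 1.4943

Leontief preferences: the optimum is at the kink where x/3 = y/3, i.e. y = x.
Budget: P_x·x + P_y·x = M, so (3·P_x + 3·P_y)·x = 3·M.
Demand: x*(P_x,P_y,M) = 3·M/(3·P_x + 3·P_y), y* = 3·M/(3·P_x + 3·P_y).
Here 3·8.4 + 3·9 = 52.2, giving x* = 1.4943 and y* = 1.4943.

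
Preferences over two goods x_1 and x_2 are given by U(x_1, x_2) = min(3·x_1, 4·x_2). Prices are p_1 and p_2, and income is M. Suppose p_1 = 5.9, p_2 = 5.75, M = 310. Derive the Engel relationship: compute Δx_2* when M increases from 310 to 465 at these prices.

Δx_2* = 11.3831

With perfect complements, no substitution: consume in ratio x_1:x_2 = 4:3.
Budget: p_1·x_1 + p_2·(3/4)·x_1 = M, so (4·p_1 + 3·p_2)·x_1 = 4·M.
Demand: x_1*(p_1,p_2,M) = 4·M/(4·p_1 + 3·p_2), x_2* = 3·M/(4·p_1 + 3·p_2).
Here 4·5.9 + 3·5.75 = 40.85, giving x_2* = 22.7662.
At M' = 465: x_2* = 34.1493. Change: 34.1493 − 22.7662 = 11.3831.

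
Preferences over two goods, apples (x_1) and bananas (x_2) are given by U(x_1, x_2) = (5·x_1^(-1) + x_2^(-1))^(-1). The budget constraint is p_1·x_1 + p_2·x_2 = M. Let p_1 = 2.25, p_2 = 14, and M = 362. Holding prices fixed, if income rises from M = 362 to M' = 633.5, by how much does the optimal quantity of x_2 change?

Δx_2* = 10.226

MRS = MU_x_1/MU_x_2 = 5·(x_2/x_1)^(2). Set equal to p_1/p_2.
Hence x_2/x_1 = ((1/5)·p_1/p_2)^(1/(2)), i.e. raised to the 0.5 power.
With the ratio pinned down, the budget gives x_1* = M/(p_1 + p_2·(x_2/x_1)) and x_2* = (x_2/x_1)·x_1*.
Numerically x_2/x_1 = 0.179284, so x_1* = 362/(2.25 + 14·0.179284) = 76.0507 and x_2* = 0.179284·76.0507 = 13.6347.
At M' = 633.5: x_2* = 23.8607. Change: 23.8607 − 13.6347 = 10.226.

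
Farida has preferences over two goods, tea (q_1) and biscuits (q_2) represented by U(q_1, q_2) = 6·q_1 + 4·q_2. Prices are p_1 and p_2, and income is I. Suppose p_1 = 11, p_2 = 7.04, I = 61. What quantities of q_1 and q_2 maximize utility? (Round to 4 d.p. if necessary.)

q_1* = 0, q_2* = 8.6648

Linear utility — the consumer picks whichever good has higher MU/price: 6/11 = 0.5455 vs 4/7.04 = 0.5682.
q_2 gives more utility per dollar, so spend all income on q_2: q_2* = I/p_2, q_1* = 0.
Numerically: q_1* = 0, q_2* = 8.6648.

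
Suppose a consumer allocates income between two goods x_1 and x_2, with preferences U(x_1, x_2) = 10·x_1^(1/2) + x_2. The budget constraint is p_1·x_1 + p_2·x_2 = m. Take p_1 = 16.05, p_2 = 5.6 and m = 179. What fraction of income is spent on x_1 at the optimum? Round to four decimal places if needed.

Plugging in: x_1* = (5·5.6/16.05)² = 3.0434, x_2* = 23.2415.
Expenditure on x_1: 16.05·3.0434 = 48.8474; share = 0.2729.

share on x_1 = 0.2729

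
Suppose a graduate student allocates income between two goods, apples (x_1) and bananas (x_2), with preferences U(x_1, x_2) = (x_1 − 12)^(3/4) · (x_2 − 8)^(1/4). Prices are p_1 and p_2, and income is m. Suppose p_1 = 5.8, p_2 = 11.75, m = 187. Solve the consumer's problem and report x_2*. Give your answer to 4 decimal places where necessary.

This is Cobb-Douglas in (x_1−12, x_2−8): tangency gives 0.75·p_2·(x_2−8) = 0.25·p_1·(x_1−12).
Substituting into the budget: x_1* = 12 + 0.75·(m − 12·p_1 − 8·p_2)/p_1, and x_2* = 8 + 0.25·(…)/p_2.
Discretionary income = 187 − 12·5.8 − 8·11.75 = 23.4; x_2* = 8 + 0.25·23.4/11.75 = 8.4979.

x_2* = 8.4979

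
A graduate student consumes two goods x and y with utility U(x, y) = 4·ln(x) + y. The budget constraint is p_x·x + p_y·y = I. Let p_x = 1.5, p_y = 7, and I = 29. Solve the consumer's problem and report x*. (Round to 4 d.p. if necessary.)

x* = 18.6667

So x*(p_x,p_y) = 4·p_y/p_x, independent of income; and y* = (I − 4·p_y)/p_y.
At the given prices: x* = 4·7/1.5 = 18.6667.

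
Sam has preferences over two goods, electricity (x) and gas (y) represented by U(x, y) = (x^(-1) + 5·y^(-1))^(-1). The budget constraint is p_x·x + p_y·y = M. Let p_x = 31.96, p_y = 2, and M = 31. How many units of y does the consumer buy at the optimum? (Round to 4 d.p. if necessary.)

y* = 5.5601

From the CES first-order condition, (1/5)·(y/x)^(2) = p_x/p_y.
Solve for the ratio: y/x = [5·p_x/p_y]^(0.5).
Substitute y = (y/x)·x into the budget: x* = M/(p_x + p_y·(y/x)).
Numerically y/x = 8.93868, so x* = 31/(31.96 + 2·8.93868) = 0.622 and y* = 8.93868·0.622 = 5.5601.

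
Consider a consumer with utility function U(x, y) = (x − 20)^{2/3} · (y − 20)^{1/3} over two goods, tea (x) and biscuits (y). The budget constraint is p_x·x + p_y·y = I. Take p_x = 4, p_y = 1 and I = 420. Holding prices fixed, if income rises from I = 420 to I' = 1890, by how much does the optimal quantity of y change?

Δy* = 490

Substituting into the budget: x* = 20 + 2/3·(I − 20·p_x − 20·p_y)/p_x, and y* = 20 + 1/3·(…)/p_y.
Discretionary income = 420 − 20·4 − 20·1 = 320; y* = 20 + 1/3·320/1 = 126.6667.
At I' = 1890: y* = 616.6667. Change: 616.6667 − 126.6667 = 490.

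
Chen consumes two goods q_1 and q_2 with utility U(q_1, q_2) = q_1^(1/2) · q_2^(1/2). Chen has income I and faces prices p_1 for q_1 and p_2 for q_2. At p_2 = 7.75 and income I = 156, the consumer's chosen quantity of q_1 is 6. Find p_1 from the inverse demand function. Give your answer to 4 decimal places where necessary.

MU_q_1/MU_q_2 = (0.5·q_2)/(0.5·q_1); tangency sets this equal to p_1/p_2.
Rearranging, p_2·q_2 = p_1·q_1. Substituting into the budget gives p_1·q_1·(1 + 1) = I.
Demand: q_1*(p_1,p_2,I) = 0.5·I/p_1 and q_2* = 0.5·I/p_2.
Set q_1* = 6 in the demand function and solve for p_1: p_1 = 13.

p_1 = 13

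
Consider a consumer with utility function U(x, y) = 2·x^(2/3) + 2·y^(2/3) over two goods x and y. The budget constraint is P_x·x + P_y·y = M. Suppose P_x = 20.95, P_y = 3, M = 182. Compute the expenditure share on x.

From the CES first-order condition, (y/x)^(1/3) = P_x/P_y.
Solve for the ratio: y/x = [P_x/P_y]^(3).
Substitute y = (y/x)·x into the budget: x* = M/(P_x + P_y·(y/x)).
Numerically y/x = 340.555829, so x* = 182/(20.95 + 3·340.555829) = 0.1746 and y* = 340.555829·0.1746 = 59.4477.
Expenditure on x: 20.95·0.1746 = 3.657; share = 0.0201.

share on x = 0.0201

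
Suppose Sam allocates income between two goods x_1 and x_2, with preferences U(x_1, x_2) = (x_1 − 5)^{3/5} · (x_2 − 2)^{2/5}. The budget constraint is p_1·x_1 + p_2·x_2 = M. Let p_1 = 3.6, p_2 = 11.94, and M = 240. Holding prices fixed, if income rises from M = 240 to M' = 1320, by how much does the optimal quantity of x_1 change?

MRS = (3/2)·(x_2−2)/(x_1−5). Tangency with p_1/p_2 gives x_2−2 = (2/3)·(p_1/p_2)·(x_1−5).
Substituting into the budget: x_1* = 5 + 0.6·(M − 5·p_1 − 2·p_2)/p_1, and x_2* = 2 + 0.4·(…)/p_2.
Discretionary income = 240 − 5·3.6 − 2·11.94 = 198.12; x_1* = 5 + 0.6·198.12/3.6 = 38.02.
At M' = 1320: x_1* = 218.02. Change: 218.02 − 38.02 = 180.

Δx_1* = 180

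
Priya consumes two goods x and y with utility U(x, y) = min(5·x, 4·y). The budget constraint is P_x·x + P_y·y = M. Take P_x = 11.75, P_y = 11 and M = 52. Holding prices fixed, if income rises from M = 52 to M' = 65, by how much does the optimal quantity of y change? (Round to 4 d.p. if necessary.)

Leontief preferences: the optimum is at the kink where x/4 = y/5, i.e. y = (5/4)·x.
Budget: P_x·x + P_y·(5/4)·x = M, so (4·P_x + 5·P_y)·x = 4·M.
Demand: x*(P_x,P_y,M) = 4·M/(4·P_x + 5·P_y), y* = 5·M/(4·P_x + 5·P_y).
Here 4·11.75 + 5·11 = 102, giving y* = 2.549.
At M' = 65: y* = 3.1863. Change: 3.1863 − 2.549 = 0.6373.

Δy* = 0.6373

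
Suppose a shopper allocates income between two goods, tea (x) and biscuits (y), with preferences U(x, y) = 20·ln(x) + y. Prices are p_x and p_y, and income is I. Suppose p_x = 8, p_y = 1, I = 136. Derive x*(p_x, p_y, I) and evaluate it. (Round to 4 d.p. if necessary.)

Set MRS = p_x/p_y: (20/x)/1 = p_x/p_y.
So x*(p_x,p_y) = 20·p_y/p_x, independent of income; and y* = (I − 20·p_y)/p_y.
At the given prices: x* = 20·1/8 = 2.5.

x* = 2.5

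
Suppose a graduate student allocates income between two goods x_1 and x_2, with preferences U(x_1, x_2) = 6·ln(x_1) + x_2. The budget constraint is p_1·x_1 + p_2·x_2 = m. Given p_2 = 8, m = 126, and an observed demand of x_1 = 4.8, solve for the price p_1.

p_1 = 10

MU_x_1 = 6/x_1, MU_x_2 = 1. Tangency: 6/x_1 = p_1/p_2.
So x_1*(p_1,p_2) = 6·p_2/p_1, independent of income; and x_2* = (m − 6·p_2)/p_2.
Set x_1* = 4.8 in the demand function and solve for p_1: p_1 = 10.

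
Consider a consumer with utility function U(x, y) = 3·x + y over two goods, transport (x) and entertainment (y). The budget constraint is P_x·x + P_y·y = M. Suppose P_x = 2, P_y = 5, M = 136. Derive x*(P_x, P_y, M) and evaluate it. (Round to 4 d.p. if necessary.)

Linear utility — the consumer picks whichever good has higher MU/price: 3/2 = 1.5 vs 1/5 = 0.2.
x gives more utility per dollar, so spend all income on x: x* = M/P_x, y* = 0.
Numerically: x* = 68, y* = 0.

x* = 68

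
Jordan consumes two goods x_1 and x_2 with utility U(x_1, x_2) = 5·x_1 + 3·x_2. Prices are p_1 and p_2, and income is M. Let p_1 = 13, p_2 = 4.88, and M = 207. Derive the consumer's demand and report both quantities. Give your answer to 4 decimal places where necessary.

Perfect substitutes: compare marginal utility per dollar. 5/p_1 vs 3/p_2 → 0.3846 vs 0.6148.
x_2 gives more utility per dollar, so spend all income on x_2: x_2* = M/p_2, x_1* = 0.
Numerically: x_1* = 0, x_2* = 42.418.

x_1* = 0, x_2* = 42.418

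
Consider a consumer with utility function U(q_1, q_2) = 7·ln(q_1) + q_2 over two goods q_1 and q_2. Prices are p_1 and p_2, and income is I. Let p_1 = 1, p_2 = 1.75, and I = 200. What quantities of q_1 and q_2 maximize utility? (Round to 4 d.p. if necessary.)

MU_q_1 = 7/q_1, MU_q_2 = 1. Tangency: 7/q_1 = p_1/p_2.
So q_1*(p_1,p_2) = 7·p_2/p_1, independent of income; and q_2* = (I − 7·p_2)/p_2.
At the given prices: q_1* = 7·1.75/1 = 12.25, and q_2* = 107.2857.

q_1* = 12.25, q_2* = 107.2857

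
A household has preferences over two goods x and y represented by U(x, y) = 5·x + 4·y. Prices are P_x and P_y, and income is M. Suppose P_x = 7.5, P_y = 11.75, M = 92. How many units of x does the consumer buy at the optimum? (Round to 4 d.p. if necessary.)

x* = 12.2667

Numerically: x* = 12.2667, y* = 0.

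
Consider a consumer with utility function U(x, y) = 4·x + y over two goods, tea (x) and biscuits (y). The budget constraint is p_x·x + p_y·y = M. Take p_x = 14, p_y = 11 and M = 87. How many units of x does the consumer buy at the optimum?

x* = 6.2143

Linear utility — the consumer picks whichever good has higher MU/price: 4/14 = 0.2857 vs 1/11 = 0.0909.
x gives more utility per dollar, so spend all income on x: x* = M/p_x, y* = 0.
Numerically: x* = 6.2143, y* = 0.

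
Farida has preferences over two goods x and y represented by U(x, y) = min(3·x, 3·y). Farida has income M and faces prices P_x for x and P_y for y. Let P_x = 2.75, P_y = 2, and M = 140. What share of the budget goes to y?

Demand: x*(P_x,P_y,M) = 3·M/(3·P_x + 3·P_y), y* = 3·M/(3·P_x + 3·P_y).
Here 3·2.75 + 3·2 = 14.25, giving x* = 29.4737 and y* = 29.4737.
Expenditure on y: 2·29.4737 = 58.9474; share = 0.4211.

share on y = 0.4211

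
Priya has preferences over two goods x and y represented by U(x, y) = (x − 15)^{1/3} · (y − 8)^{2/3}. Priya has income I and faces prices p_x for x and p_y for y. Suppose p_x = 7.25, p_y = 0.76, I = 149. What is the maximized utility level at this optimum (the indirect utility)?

Discretionary income = 149 − 15·7.25 − 8·0.76 = 34.17; x* = 15 + 1/3·34.17/7.25 = 16.571; y* = 8 + 2/3·34.17/0.76 = 37.9737.
Utility at the optimum: U(16.571, 37.9737) = 11.2173.

V = 11.2173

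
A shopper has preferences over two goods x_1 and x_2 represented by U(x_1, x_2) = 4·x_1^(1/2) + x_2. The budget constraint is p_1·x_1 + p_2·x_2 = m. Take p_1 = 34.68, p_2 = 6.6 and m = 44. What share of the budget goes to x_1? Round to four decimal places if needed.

share on x_1 = 0.1142

Set MRS = p_1/p_2: 2·x_1^(−1/2) = p_1/p_2.
Thus x_1* = (2·p_2/p_1)² — independent of m — with the rest of income spent on x_2.
Plugging in: x_1* = (2·6.6/34.68)² = 0.1449, x_2* = 5.9054.
Expenditure on x_1: 34.68·0.1449 = 5.0242; share = 0.1142.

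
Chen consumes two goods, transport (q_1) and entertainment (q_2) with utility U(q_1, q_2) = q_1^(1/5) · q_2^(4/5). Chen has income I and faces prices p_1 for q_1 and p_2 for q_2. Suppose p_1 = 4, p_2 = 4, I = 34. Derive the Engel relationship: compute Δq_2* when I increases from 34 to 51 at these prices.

Tangency: MRS = (1/4)·q_2/q_1 = p_1/p_2.
Rearranging, p_2·q_2 = 4·p_1·q_1. Substituting into the budget gives p_1·q_1·(1 + 4) = I.
Demand: q_1*(p_1,p_2,I) = 0.2·I/p_1 and q_2* = 0.8·I/p_2.
At p_1=4, p_2=4, I=34: q_2* = 0.8·34/4 = 6.8.
At I' = 51: q_2* = 10.2. Change: 10.2 − 6.8 = 3.4.

Δq_2* = 3.4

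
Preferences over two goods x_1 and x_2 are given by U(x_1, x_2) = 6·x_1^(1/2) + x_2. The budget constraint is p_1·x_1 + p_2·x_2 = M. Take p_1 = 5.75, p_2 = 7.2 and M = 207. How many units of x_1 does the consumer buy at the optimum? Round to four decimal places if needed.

x_1* = 14.1115

Set MRS = p_1/p_2: 3·x_1^(−1/2) = p_1/p_2.
Solve: √x_1 = 3·p_2/p_1, so x_1*(p_1,p_2) = (3·p_2/p_1)², and x_2* = (M − p_1·x_1*)/p_2.
Plugging in: x_1* = (3·7.2/5.75)² = 14.1115.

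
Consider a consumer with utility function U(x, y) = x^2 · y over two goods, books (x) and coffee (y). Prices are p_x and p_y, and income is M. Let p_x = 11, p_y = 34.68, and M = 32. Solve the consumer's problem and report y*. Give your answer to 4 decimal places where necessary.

y* = 0.3076

The MRS is 2·y/x. Set MRS = p_x/p_y.
So 2·p_y·y = p_x·x; combined with the budget, a share 2/3 of income goes to x.
Demand: x*(p_x,p_y,M) = 2/3·M/p_x and y* = 1/3·M/p_y.
At p_x=11, p_y=34.68, M=32: y* = 1/3·32/34.68 = 0.3076.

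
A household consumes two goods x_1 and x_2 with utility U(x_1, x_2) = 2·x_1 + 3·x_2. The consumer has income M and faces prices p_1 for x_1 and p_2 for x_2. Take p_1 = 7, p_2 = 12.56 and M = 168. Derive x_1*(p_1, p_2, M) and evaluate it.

x_1 gives more utility per dollar, so spend all income on x_1: x_1* = M/p_1, x_2* = 0.
Numerically: x_1* = 24, x_2* = 0.

x_1* = 24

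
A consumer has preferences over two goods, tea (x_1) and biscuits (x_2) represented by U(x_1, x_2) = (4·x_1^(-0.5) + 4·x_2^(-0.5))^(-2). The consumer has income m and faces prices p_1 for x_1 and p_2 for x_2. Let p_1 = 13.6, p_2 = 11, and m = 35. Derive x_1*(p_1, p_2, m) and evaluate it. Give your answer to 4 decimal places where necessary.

Substitute x_2 = (x_2/x_1)·x_1 into the budget: x_1* = m/(p_1 + p_2·(x_2/x_1)).
Numerically x_2/x_1 = 1.151943, so x_1* = 35/(13.6 + 11·1.151943) = 1.3322.

x_1* = 1.3322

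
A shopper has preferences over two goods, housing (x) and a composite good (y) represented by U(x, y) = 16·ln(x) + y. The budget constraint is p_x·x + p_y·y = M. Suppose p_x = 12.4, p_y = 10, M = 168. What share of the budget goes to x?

Set MRS = p_x/p_y: (16/x)/1 = p_x/p_y.
So x*(p_x,p_y) = 16·p_y/p_x, independent of income; and y* = (M − 16·p_y)/p_y.
At the given prices: x* = 16·10/12.4 = 12.9032, and y* = 0.8.
Expenditure on x: 12.4·12.9032 = 160; share = 0.9524.

share on x = 0.9524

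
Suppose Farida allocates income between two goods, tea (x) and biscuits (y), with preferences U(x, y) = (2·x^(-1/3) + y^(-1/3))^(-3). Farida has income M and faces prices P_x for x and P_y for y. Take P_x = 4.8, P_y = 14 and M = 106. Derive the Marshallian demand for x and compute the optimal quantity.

x* = 12.427

From the CES first-order condition, 2·(y/x)^(4/3) = P_x/P_y.
Hence y/x = ((1/2)·P_x/P_y)^(1/(4/3)), i.e. raised to the 0.75 power.
With the ratio pinned down, the budget gives x* = M/(P_x + P_y·(y/x)) and y* = (y/x)·x*.
Numerically y/x = 0.266417, so x* = 106/(4.8 + 14·0.266417) = 12.427.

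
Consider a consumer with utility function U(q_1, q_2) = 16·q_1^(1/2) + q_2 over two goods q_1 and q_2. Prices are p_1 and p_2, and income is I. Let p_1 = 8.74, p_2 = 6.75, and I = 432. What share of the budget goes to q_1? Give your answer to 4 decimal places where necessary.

share on q_1 = 0.7723

MU_q_1 = 8/√q_1, MU_q_2 = 1. Tangency: 8/√q_1 = p_1/p_2.
Thus q_1* = (8·p_2/p_1)² — independent of I — with the rest of income spent on q_2.
Plugging in: q_1* = (8·6.75/8.74)² = 38.1737, q_2* = 14.5721.
Expenditure on q_1: 8.74·38.1737 = 333.6384; share = 0.7723.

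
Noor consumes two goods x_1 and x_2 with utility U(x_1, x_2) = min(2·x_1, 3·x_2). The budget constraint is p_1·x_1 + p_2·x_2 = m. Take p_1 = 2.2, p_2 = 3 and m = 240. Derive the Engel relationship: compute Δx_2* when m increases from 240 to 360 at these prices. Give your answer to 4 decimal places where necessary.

With perfect complements, no substitution: consume in ratio x_1:x_2 = 3:2.
Budget: p_1·x_1 + p_2·(2/3)·x_1 = m, so (3·p_1 + 2·p_2)·x_1 = 3·m.
Demand: x_1*(p_1,p_2,m) = 3·m/(3·p_1 + 2·p_2), x_2* = 2·m/(3·p_1 + 2·p_2).
Here 3·2.2 + 2·3 = 12.6, giving x_2* = 38.0952.
At m' = 360: x_2* = 57.1429. Change: 57.1429 − 38.0952 = 19.0476.

Δx_2* = 19.0476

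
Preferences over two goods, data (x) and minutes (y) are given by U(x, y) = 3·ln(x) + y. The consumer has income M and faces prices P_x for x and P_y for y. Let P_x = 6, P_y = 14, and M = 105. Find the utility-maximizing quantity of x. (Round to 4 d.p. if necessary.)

MU_x = 3/x, MU_y = 1. Tangency: 3/x = P_x/P_y.
So x*(P_x,P_y) = 3·P_y/P_x, independent of income; and y* = (M − 3·P_y)/P_y.
At the given prices: x* = 3·14/6 = 7.

x* = 7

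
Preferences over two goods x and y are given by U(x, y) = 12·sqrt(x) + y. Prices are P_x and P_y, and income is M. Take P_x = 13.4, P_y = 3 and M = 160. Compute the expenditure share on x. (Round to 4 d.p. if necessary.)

MU_x = 6/√x, MU_y = 1. Tangency: 6/√x = P_x/P_y.
Solve: √x = 6·P_y/P_x, so x*(P_x,P_y) = (6·P_y/P_x)², and y* = (M − P_x·x*)/P_y.
Plugging in: x* = (6·3/13.4)² = 1.8044, y* = 45.2736.
Expenditure on x: 13.4·1.8044 = 24.1791; share = 0.1511.

share on x = 0.1511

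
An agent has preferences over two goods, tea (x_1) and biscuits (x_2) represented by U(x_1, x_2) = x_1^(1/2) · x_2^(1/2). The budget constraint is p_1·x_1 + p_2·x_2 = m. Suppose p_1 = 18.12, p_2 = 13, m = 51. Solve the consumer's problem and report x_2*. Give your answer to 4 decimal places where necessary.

Demand: x_1*(p_1,p_2,m) = 0.5·m/p_1 and x_2* = 0.5·m/p_2.
At p_1=18.12, p_2=13, m=51: x_2* = 0.5·51/13 = 1.9615.

x_2* = 1.9615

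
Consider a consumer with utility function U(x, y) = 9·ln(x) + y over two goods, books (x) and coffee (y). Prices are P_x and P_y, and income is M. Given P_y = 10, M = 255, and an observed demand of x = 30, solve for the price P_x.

P_x = 3

MU_x = 9/x, MU_y = 1. Tangency: 9/x = P_x/P_y.
So x*(P_x,P_y) = 9·P_y/P_x, independent of income; and y* = (M − 9·P_y)/P_y.
Set x* = 30 in the demand function and solve for P_x: P_x = 3.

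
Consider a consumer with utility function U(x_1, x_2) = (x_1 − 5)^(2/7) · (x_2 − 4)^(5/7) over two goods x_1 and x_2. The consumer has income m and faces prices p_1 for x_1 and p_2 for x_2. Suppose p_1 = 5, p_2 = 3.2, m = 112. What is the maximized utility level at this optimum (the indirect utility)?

V = 11.2215

Discretionary income = 112 − 5·5 − 4·3.2 = 74.2; x_1* = 5 + 2/7·74.2/5 = 9.24; x_2* = 4 + 5/7·74.2/3.2 = 20.5625.
Utility at the optimum: U(9.24, 20.5625) = 11.2215.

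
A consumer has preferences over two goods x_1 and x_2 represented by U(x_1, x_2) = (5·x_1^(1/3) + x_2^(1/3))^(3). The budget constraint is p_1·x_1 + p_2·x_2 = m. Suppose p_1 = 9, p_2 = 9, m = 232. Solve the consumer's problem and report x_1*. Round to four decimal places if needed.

From the CES first-order condition, 5·(x_2/x_1)^(2/3) = p_1/p_2.
Hence x_2/x_1 = ((1/5)·p_1/p_2)^(1/(2/3)), i.e. raised to the 1.5 power.
Substitute x_2 = (x_2/x_1)·x_1 into the budget: x_1* = m/(p_1 + p_2·(x_2/x_1)).
Numerically x_2/x_1 = 0.089443, so x_1* = 232/(9 + 9·0.089443) = 23.6614.

x_1* = 23.6614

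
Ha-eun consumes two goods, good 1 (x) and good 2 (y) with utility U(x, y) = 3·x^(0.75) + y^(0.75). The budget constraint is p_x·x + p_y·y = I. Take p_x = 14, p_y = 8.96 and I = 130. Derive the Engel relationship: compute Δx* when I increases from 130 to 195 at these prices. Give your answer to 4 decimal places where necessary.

Δx* = 4.434

From the CES first-order condition, 3·(y/x)^(0.25) = p_x/p_y.
Solve for the ratio: y/x = [(1/3)·p_x/p_y]^(4).
With the ratio pinned down, the budget gives x* = I/(p_x + p_y·(y/x)) and y* = (y/x)·x*.
Numerically y/x = 0.073586, so x* = 130/(14 + 8.96·0.073586) = 8.8681.
At I' = 195: x* = 13.3021. Change: 13.3021 − 8.8681 = 4.434.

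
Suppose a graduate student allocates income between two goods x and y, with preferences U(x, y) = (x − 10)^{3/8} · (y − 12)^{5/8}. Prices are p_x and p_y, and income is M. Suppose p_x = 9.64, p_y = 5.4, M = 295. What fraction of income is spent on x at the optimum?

share on x = 0.4969

MRS = (3/5)·(y−12)/(x−10). Tangency with p_x/p_y gives y−12 = (5/3)·(p_x/p_y)·(x−10).
Substituting into the budget: x* = 10 + 0.375·(M − 10·p_x − 12·p_y)/p_x, and y* = 12 + 0.625·(…)/p_y.
Discretionary income = 295 − 10·9.64 − 12·5.4 = 133.8; x* = 10 + 0.375·133.8/9.64 = 15.2049; y* = 12 + 0.625·133.8/5.4 = 27.4861.
Expenditure on x: 9.64·15.2049 = 146.575; share = 0.4969.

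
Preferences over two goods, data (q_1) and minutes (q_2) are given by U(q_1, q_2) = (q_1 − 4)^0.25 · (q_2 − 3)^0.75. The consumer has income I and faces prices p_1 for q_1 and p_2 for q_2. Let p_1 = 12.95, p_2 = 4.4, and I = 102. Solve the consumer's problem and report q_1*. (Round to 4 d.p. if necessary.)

q_1* = 4.7143

Substituting into the budget: q_1* = 4 + 0.25·(I − 4·p_1 − 3·p_2)/p_1, and q_2* = 3 + 0.75·(…)/p_2.
Discretionary income = 102 − 4·12.95 − 3·4.4 = 37; q_1* = 4 + 0.25·37/12.95 = 4.7143.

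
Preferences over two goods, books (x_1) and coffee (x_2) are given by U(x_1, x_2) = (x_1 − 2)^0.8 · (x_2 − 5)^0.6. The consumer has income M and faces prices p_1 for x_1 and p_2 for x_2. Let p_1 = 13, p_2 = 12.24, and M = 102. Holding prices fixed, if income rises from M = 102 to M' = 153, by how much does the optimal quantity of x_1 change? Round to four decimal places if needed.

MRS = (4/3)·(x_2−5)/(x_1−2). Tangency with p_1/p_2 gives x_2−5 = (3/4)·(p_1/p_2)·(x_1−2).
Substituting into the budget: x_1* = 2 + 4/7·(M − 2·p_1 − 5·p_2)/p_1, and x_2* = 5 + 3/7·(…)/p_2.
Discretionary income = 102 − 2·13 − 5·12.24 = 14.8; x_1* = 2 + 4/7·14.8/13 = 2.6505.
At M' = 153: x_1* = 4.8923. Change: 4.8923 − 2.6505 = 2.2418.

Δx_1* = 2.2418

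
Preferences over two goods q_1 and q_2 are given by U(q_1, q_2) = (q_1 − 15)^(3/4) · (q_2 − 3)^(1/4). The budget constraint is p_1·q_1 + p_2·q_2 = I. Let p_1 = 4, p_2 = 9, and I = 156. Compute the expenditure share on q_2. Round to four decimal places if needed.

share on q_2 = 0.2837

MRS = 3·(q_2−3)/(q_1−15). Tangency with p_1/p_2 gives q_2−3 = (1/3)·(p_1/p_2)·(q_1−15).
Substituting into the budget: q_1* = 15 + 0.75·(I − 15·p_1 − 3·p_2)/p_1, and q_2* = 3 + 0.25·(…)/p_2.
Discretionary income = 156 − 15·4 − 3·9 = 69; q_1* = 15 + 0.75·69/4 = 27.9375; q_2* = 3 + 0.25·69/9 = 4.9167.
Expenditure on q_2: 9·4.9167 = 44.25; share = 0.2837.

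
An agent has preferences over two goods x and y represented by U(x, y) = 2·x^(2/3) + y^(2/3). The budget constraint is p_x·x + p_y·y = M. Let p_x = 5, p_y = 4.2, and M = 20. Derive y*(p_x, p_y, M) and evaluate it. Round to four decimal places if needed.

MU_x ∝ 2·x^(-1/3), MU_y ∝ y^(-1/3), so MRS = 2·(y/x)^(1/3) = p_x/p_y.
Solve for the ratio: y/x = [(1/2)·p_x/p_y]^(3).
With the ratio pinned down, the budget gives x* = M/(p_x + p_y·(y/x)) and y* = (y/x)·x*.
Numerically y/x = 0.210898, so x* = 20/(5 + 4.2·0.210898) = 3.398 and y* = 0.210898·3.398 = 0.7166.

y* = 0.7166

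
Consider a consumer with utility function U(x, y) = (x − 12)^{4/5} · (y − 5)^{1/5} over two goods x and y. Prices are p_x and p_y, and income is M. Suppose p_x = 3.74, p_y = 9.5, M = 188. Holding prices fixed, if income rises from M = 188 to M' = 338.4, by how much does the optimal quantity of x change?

Δx* = 32.1711

MRS = 4·(y−5)/(x−12). Tangency with p_x/p_y gives y−5 = (1/4)·(p_x/p_y)·(x−12).
Substituting into the budget: x* = 12 + 0.8·(M − 12·p_x − 5·p_y)/p_x, and y* = 5 + 0.2·(…)/p_y.
Discretionary income = 188 − 12·3.74 − 5·9.5 = 95.62; x* = 12 + 0.8·95.62/3.74 = 32.4535.
At M' = 338.4: x* = 64.6246. Change: 64.6246 − 32.4535 = 32.1711.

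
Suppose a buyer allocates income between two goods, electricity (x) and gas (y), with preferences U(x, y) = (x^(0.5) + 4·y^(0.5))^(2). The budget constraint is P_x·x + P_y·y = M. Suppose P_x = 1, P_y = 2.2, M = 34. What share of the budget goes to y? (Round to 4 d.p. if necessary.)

share on y = 0.8791

MRS = MU_x/MU_y = (1/4)·(y/x)^(0.5). Set equal to P_x/P_y.
Solve for the ratio: y/x = [4·P_x/P_y]^(2).
Substitute y = (y/x)·x into the budget: x* = M/(P_x + P_y·(y/x)).
Numerically y/x = 3.305785, so x* = 34/(1 + 2.2·3.305785) = 4.1099 and y* = 3.305785·4.1099 = 13.5864.
Expenditure on y: 2.2·13.5864 = 29.8901; share = 0.8791.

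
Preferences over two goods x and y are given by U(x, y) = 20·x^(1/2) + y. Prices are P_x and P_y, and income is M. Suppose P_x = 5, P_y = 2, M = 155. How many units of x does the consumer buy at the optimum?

x* = 16

MU_x = 10/√x, MU_y = 1. Tangency: 10/√x = P_x/P_y.
Thus x* = (10·P_y/P_x)² — independent of M — with the rest of income spent on y.
Plugging in: x* = (10·2/5)² = 16.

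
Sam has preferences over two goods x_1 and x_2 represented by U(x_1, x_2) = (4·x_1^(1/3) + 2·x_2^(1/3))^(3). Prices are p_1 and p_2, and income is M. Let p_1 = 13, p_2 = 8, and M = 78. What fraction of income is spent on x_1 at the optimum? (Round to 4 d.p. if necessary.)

MRS = MU_x_1/MU_x_2 = 2·(x_2/x_1)^(2/3). Set equal to p_1/p_2.
Solve for the ratio: x_2/x_1 = [(1/2)·p_1/p_2]^(1.5).
Substitute x_2 = (x_2/x_1)·x_1 into the budget: x_1* = M/(p_1 + p_2·(x_2/x_1)).
Numerically x_2/x_1 = 0.732378, so x_1* = 78/(13 + 8·0.732378) = 4.136 and x_2* = 0.732378·4.136 = 3.0291.
Expenditure on x_1: 13·4.136 = 53.7674; share = 0.6893.

share on x_1 = 0.6893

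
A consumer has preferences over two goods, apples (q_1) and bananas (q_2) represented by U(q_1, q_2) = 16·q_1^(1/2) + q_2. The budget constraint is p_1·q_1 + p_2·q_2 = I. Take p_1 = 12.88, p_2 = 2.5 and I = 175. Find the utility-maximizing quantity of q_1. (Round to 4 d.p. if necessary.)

Utility is quasi-linear in q_2; the FOC for q_1 is 8/√q_1 = p_1/p_2.
Thus q_1* = (8·p_2/p_1)² — independent of I — with the rest of income spent on q_2.
Plugging in: q_1* = (8·2.5/12.88)² = 2.4112.

q_1* = 2.4112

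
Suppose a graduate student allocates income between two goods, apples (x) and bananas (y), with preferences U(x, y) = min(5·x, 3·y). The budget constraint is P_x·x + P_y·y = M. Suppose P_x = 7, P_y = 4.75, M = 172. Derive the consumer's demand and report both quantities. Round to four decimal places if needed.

x* = 11.5307, y* = 19.2179

Demand: x*(P_x,P_y,M) = 3·M/(3·P_x + 5·P_y), y* = 5·M/(3·P_x + 5·P_y).
Here 3·7 + 5·4.75 = 44.75, giving x* = 11.5307 and y* = 19.2179.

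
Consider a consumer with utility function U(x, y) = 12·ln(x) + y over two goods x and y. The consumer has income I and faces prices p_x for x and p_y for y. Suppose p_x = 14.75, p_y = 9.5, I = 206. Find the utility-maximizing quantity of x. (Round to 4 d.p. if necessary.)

x* = 7.7288

Set MRS = p_x/p_y: (12/x)/1 = p_x/p_y.
So x*(p_x,p_y) = 12·p_y/p_x, independent of income; and y* = (I − 12·p_y)/p_y.
At the given prices: x* = 12·9.5/14.75 = 7.7288.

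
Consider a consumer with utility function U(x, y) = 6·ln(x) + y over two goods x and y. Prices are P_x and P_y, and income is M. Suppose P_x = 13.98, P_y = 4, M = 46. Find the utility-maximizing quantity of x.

Set MRS = P_x/P_y: (6/x)/1 = P_x/P_y.
So x*(P_x,P_y) = 6·P_y/P_x, independent of income; and y* = (M − 6·P_y)/P_y.
At the given prices: x* = 6·4/13.98 = 1.7167.

x* = 1.7167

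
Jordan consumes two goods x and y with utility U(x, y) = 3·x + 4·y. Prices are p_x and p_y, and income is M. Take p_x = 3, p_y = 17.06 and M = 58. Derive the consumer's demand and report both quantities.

x* = 19.3333, y* = 0

Linear utility — the consumer picks whichever good has higher MU/price: 3/3 = 1 vs 4/17.06 = 0.2345.
x gives more utility per dollar, so spend all income on x: x* = M/p_x, y* = 0.
Numerically: x* = 19.3333, y* = 0.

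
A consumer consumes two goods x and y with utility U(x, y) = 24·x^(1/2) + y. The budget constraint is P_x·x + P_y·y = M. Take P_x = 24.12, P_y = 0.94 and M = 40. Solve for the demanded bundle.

MU_x = 12/√x, MU_y = 1. Tangency: 12/√x = P_x/P_y.
Thus x* = (12·P_y/P_x)² — independent of M — with the rest of income spent on y.
Plugging in: x* = (12·0.94/24.12)² = 0.2187, y* = 36.9413.

x* = 0.2187, y* = 36.9413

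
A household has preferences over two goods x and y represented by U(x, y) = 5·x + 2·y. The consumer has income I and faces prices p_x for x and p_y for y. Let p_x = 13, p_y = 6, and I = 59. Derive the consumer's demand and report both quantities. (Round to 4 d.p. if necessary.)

Perfect substitutes: compare marginal utility per dollar. 5/p_x vs 2/p_y → 0.3846 vs 0.3333.
x gives more utility per dollar, so spend all income on x: x* = I/p_x, y* = 0.
Numerically: x* = 4.5385, y* = 0.

x* = 4.5385, y* = 0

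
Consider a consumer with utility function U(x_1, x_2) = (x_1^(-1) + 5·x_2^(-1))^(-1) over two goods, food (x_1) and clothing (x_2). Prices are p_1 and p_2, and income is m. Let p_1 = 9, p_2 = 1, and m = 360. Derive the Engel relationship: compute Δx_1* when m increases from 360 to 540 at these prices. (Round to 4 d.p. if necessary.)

MRS = MU_x_1/MU_x_2 = (1/5)·(x_2/x_1)^(2). Set equal to p_1/p_2.
Hence x_2/x_1 = (5·p_1/p_2)^(1/(2)), i.e. raised to the 0.5 power.
With the ratio pinned down, the budget gives x_1* = m/(p_1 + p_2·(x_2/x_1)) and x_2* = (x_2/x_1)·x_1*.
Numerically x_2/x_1 = 6.708204, so x_1* = 360/(9 + 1·6.708204) = 22.918.
At m' = 540: x_1* = 34.3769. Change: 34.3769 − 22.918 = 11.459.

Δx_1* = 11.459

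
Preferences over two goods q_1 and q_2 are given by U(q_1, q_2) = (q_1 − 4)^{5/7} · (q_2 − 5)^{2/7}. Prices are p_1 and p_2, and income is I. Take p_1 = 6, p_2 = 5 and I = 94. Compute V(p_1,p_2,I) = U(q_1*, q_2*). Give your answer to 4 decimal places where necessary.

After buying the subsistence bundle (4, 5), a share 5/7 of the remaining income goes to q_1: q_1* = 4 + 5/7·(I − 4p_1 − 5p_2)/p_1.
Discretionary income = 94 − 4·6 − 5·5 = 45; q_1* = 4 + 5/7·45/6 = 9.3571; q_2* = 5 + 2/7·45/5 = 7.5714.
Utility at the optimum: U(9.3571, 7.5714) = 4.3437.

V = 4.3437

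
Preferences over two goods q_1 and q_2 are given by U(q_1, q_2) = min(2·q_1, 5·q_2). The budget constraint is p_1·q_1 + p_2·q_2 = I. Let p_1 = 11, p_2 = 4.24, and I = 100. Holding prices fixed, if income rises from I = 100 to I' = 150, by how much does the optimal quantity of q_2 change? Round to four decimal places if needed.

Δq_2* = 1.5753

With perfect complements, no substitution: consume in ratio q_1:q_2 = 5:2.
Budget: p_1·q_1 + p_2·(2/5)·q_1 = I, so (5·p_1 + 2·p_2)·q_1 = 5·I.
Demand: q_1*(p_1,p_2,I) = 5·I/(5·p_1 + 2·p_2), q_2* = 2·I/(5·p_1 + 2·p_2).
Here 5·11 + 2·4.24 = 63.48, giving q_2* = 3.1506.
At I' = 150: q_2* = 4.7259. Change: 4.7259 − 3.1506 = 1.5753.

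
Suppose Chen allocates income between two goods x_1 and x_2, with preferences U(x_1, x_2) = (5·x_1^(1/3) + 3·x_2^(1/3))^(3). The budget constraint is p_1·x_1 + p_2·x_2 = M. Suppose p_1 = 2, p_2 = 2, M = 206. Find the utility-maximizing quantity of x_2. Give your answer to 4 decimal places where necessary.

From the CES first-order condition, (5/3)·(x_2/x_1)^(2/3) = p_1/p_2.
Solve for the ratio: x_2/x_1 = [(3/5)·p_1/p_2]^(1.5).
Substitute x_2 = (x_2/x_1)·x_1 into the budget: x_1* = M/(p_1 + p_2·(x_2/x_1)).
Numerically x_2/x_1 = 0.464758, so x_1* = 206/(2 + 2·0.464758) = 70.3188 and x_2* = 0.464758·70.3188 = 32.6812.

x_2* = 32.6812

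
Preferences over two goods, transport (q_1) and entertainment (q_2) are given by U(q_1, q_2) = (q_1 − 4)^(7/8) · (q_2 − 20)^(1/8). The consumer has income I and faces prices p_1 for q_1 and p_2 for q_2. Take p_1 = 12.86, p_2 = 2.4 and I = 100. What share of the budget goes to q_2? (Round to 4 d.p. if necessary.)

share on q_2 = 0.4807

This is Cobb-Douglas in (q_1−4, q_2−20): tangency gives 0.875·p_2·(q_2−20) = 0.125·p_1·(q_1−4).
Substituting into the budget: q_1* = 4 + 0.875·(I − 4·p_1 − 20·p_2)/p_1, and q_2* = 20 + 0.125·(…)/p_2.
Discretionary income = 100 − 4·12.86 − 20·2.4 = 0.56; q_1* = 4 + 0.875·0.56/12.86 = 4.0381; q_2* = 20 + 0.125·0.56/2.4 = 20.0292.
Expenditure on q_2: 2.4·20.0292 = 48.07; share = 0.4807.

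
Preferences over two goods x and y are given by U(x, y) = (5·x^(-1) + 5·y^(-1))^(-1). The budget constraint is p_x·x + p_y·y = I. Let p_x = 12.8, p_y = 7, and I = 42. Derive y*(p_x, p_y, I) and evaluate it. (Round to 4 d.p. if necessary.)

From the CES first-order condition, (y/x)^(2) = p_x/p_y.
Solve for the ratio: y/x = [p_x/p_y]^(0.5).
Substitute y = (y/x)·x into the budget: x* = I/(p_x + p_y·(y/x)).
Numerically y/x = 1.352247, so x* = 42/(12.8 + 7·1.352247) = 1.8863 and y* = 1.352247·1.8863 = 2.5508.

y* = 2.5508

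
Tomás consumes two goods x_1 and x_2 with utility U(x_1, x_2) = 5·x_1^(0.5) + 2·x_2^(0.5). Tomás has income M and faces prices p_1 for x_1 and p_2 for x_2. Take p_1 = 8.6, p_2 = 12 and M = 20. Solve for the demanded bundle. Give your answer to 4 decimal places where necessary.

Numerically x_2/x_1 = 0.082178, so x_1* = 20/(8.6 + 12·0.082178) = 2.0863 and x_2* = 0.082178·2.0863 = 0.1715.

x_1* = 2.0863, x_2* = 0.1715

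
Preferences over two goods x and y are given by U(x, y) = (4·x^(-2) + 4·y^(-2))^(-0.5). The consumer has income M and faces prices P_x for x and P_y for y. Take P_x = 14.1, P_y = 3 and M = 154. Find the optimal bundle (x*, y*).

MRS = MU_x/MU_y = (y/x)^(3). Set equal to P_x/P_y.
Hence y/x = (P_x/P_y)^(1/(3)), i.e. raised to the 1/3 power.
With the ratio pinned down, the budget gives x* = M/(P_x + P_y·(y/x)) and y* = (y/x)·x*.
Numerically y/x = 1.675069, so x* = 154/(14.1 + 3·1.675069) = 8.0522 and y* = 1.675069·8.0522 = 13.488.

x* = 8.0522, y* = 13.488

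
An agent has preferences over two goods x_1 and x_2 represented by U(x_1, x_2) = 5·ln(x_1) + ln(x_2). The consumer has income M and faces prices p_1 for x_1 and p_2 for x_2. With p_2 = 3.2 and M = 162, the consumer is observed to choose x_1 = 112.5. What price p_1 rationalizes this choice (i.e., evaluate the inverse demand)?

Tangency: MRS = 5·x_2/x_1 = p_1/p_2.
Rearranging, p_2·x_2 = (1/5)·p_1·x_1. Substituting into the budget gives p_1·x_1·(1 + (1/5)) = M.
Demand: x_1*(p_1,p_2,M) = 5/6·M/p_1 and x_2* = 1/6·M/p_2.
Set x_1* = 112.5 in the demand function and solve for p_1: p_1 = 1.2.

p_1 = 1.2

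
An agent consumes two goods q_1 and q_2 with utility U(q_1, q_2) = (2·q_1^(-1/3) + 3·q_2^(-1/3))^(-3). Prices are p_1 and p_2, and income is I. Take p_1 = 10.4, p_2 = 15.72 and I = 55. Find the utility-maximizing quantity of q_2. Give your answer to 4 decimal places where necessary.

q_2* = 2.1008

MRS = MU_q_1/MU_q_2 = (2/3)·(q_2/q_1)^(4/3). Set equal to p_1/p_2.
Solve for the ratio: q_2/q_1 = [(3/2)·p_1/p_2]^(0.75).
Substitute q_2 = (q_2/q_1)·q_1 into the budget: q_1* = I/(p_1 + p_2·(q_2/q_1)).
Numerically q_2/q_1 = 0.994269, so q_1* = 55/(10.4 + 15.72·0.994269) = 2.113 and q_2* = 0.994269·2.113 = 2.1008.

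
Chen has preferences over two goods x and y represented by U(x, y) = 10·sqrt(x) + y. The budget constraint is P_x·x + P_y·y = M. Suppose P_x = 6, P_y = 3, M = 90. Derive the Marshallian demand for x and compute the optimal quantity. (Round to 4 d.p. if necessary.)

Set MRS = P_x/P_y: 5·x^(−1/2) = P_x/P_y.
Thus x* = (5·P_y/P_x)² — independent of M — with the rest of income spent on y.
Plugging in: x* = (5·3/6)² = 6.25.

x* = 6.25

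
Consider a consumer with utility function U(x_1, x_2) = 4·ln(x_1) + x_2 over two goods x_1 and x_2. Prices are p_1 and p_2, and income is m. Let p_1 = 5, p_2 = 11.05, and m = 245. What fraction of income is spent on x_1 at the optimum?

share on x_1 = 0.1804

MU_x_1 = 4/x_1, MU_x_2 = 1. Tangency: 4/x_1 = p_1/p_2.
So x_1*(p_1,p_2) = 4·p_2/p_1, independent of income; and x_2* = (m − 4·p_2)/p_2.
At the given prices: x_1* = 4·11.05/5 = 8.84, and x_2* = 18.1719.
Expenditure on x_1: 5·8.84 = 44.2; share = 0.1804.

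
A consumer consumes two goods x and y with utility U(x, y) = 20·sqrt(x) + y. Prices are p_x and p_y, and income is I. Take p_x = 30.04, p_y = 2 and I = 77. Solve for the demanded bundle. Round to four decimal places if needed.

x* = 0.4433, y* = 31.8422

MU_x = 10/√x, MU_y = 1. Tangency: 10/√x = p_x/p_y.
Solve: √x = 10·p_y/p_x, so x*(p_x,p_y) = (10·p_y/p_x)², and y* = (I − p_x·x*)/p_y.
Plugging in: x* = (10·2/30.04)² = 0.4433, y* = 31.8422.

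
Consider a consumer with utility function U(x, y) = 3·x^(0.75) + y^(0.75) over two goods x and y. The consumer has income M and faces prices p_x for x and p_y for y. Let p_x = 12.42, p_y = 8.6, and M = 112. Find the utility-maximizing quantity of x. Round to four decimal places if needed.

MU_x ∝ 3·x^(-0.25), MU_y ∝ y^(-0.25), so MRS = 3·(y/x)^(0.25) = p_x/p_y.
Hence y/x = ((1/3)·p_x/p_y)^(1/(0.25)), i.e. raised to the 4 power.
Substitute y = (y/x)·x into the budget: x* = M/(p_x + p_y·(y/x)).
Numerically y/x = 0.053704, so x* = 112/(12.42 + 8.6·0.053704) = 8.6944.

x* = 8.6944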